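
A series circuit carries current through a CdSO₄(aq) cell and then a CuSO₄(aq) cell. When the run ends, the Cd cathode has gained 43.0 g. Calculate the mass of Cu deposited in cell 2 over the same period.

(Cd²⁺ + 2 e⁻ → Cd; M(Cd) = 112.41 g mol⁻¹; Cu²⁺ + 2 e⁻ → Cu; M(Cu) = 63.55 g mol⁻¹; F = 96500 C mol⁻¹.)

n(Cd) = 43.0 / 112.41 = 0.3825 mol.
Since Cd²⁺ + 2 e⁻ → Cd, n(e⁻) passed = 2 × 0.3825 = 0.7651 mol.
Cells in series carry the same charge, so the same 0.7651 mol of electrons passes through cell 2.
Cu²⁺ + 2 e⁻ → Cu, so n(Cu) = 0.7651 / 2 = 0.3825 mol.
m(Cu) = 0.3825 × 63.55 = 24.3 g.

24.3 g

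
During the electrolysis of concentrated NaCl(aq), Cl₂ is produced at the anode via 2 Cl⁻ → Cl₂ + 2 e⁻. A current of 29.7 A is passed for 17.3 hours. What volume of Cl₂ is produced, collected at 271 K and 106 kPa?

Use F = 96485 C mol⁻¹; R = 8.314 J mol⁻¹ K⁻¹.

Q = I·t = 29.70 A × 62280 s = 1850000 C.
n(e⁻) = Q/F = 1850000 / 96485 = 19.17 mol.
2 electrons are transferred per Cl₂ molecule, so n(Cl₂) = 19.17 / 2 = 9.586 mol.
V = nRT/P = (9.586 × 8.314 × 271) / (106 × 10³ Pa) = 0.204 m³ = 204 L.

204 L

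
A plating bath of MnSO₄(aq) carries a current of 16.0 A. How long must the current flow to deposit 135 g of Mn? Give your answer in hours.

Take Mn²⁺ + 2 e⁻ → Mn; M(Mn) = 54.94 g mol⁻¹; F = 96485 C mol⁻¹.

n(Mn) = m/M = 135 / 54.94 = 2.457 mol.
Each Mn atom requires 2 electrons, so n(e⁻) = 2 × 2.457 = 4.914 mol.
Q = n(e⁻)·F = 4.914 × 96485 = 474200 C.
t = Q/I = 474200 / 16.00 A = 29640 s = 8.23 h.

8.23 h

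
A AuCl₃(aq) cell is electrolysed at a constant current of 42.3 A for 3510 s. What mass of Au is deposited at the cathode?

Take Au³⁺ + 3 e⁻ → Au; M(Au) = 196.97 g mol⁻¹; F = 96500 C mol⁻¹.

Q = I·t = 42.30 A × 3510.0 s = 148500 C.
n(e⁻) = Q/F = 148500 / 96500 = 1.539 mol.
Au³⁺ + 3 e⁻ → Au, so n(Au) = n(e⁻)/3 = 0.5129 mol.
m = n·M = 0.5129 × 196.97 = 101 g.

101 g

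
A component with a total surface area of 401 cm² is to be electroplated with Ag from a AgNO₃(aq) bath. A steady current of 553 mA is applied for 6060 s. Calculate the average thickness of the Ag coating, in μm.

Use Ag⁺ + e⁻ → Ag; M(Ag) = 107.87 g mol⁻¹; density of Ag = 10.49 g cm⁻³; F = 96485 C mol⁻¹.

8.91 μm

Q = I·t = 0.5530 × 6060.0 = 3351 C; n(e⁻) = 0.03473 mol.
n(Ag) = n(e⁻)/1 = 0.03473 mol, so m = 0.03473 × 107.87 = 3.747 g.
Volume = m/ρ = 3.747 / 10.49 = 0.3572 cm³.
Thickness = V/A = 0.3572 / 401 = 8.91 × 10⁻⁴ cm = 8.91 μm.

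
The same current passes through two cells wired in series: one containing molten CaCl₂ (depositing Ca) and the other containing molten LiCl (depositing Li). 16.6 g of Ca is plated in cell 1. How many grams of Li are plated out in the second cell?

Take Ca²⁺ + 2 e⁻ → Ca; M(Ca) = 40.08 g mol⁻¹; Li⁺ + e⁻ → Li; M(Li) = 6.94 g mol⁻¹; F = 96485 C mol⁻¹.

n(Ca) = 16.6 / 40.08 = 0.4142 mol.
Since Ca²⁺ + 2 e⁻ → Ca, n(e⁻) passed = 2 × 0.4142 = 0.8283 mol.
Cells in series carry the same charge, so the same 0.8283 mol of electrons passes through cell 2.
Li⁺ + e⁻ → Li, so n(Li) = 0.8283 / 1 = 0.8283 mol.
m(Li) = 0.8283 × 6.94 = 5.75 g.

5.75 g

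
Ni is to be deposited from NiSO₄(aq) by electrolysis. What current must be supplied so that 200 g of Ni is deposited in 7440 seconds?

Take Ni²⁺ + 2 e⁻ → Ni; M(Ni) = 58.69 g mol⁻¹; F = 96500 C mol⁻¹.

n(Ni) = 200 / 58.69 = 3.408 mol.
n(e⁻) = 2 × 3.408 = 6.815 mol.
Q = n(e⁻)·F = 6.815 × 96500 = 657700 C.
I = Q/t = 657700 / 7440.0 s = 88.4 A.

88.4 A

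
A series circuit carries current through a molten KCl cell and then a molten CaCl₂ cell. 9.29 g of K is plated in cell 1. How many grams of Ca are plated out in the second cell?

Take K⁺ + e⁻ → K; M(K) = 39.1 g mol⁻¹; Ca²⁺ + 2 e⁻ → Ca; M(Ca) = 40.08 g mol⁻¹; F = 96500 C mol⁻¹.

n(K) = 9.29 / 39.1 = 0.2376 mol.
Since K⁺ + e⁻ → K, n(e⁻) passed = 1 × 0.2376 = 0.2376 mol.
Cells in series carry the same charge, so the same 0.2376 mol of electrons passes through cell 2.
Ca²⁺ + 2 e⁻ → Ca, so n(Ca) = 0.2376 / 2 = 0.1188 mol.
m(Ca) = 0.1188 × 40.08 = 4.76 g.

4.76 g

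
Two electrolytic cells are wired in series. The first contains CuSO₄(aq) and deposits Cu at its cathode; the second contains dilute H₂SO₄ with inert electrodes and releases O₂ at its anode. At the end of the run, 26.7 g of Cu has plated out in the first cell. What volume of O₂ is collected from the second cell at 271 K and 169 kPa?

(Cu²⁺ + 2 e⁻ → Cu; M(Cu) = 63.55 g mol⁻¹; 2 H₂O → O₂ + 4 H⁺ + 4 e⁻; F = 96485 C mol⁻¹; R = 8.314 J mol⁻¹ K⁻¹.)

n(Cu) = 26.7 / 63.55 = 0.4201 mol, so n(e⁻) = 2 × 0.4201 = 0.8403 mol.
The cells are in series, so the same 0.8403 mol of electrons passes through the second cell.
2 H₂O → O₂ + 4 H⁺ + 4 e⁻ — 4 mol e⁻ per mol O₂, so n(O₂) = 0.8403/4 = 0.2101 mol.
V = nRT/P = (0.2101 × 8.314 × 271) / (169 × 10³) = 0.00280 m³ = 2.80 L.

2.80 L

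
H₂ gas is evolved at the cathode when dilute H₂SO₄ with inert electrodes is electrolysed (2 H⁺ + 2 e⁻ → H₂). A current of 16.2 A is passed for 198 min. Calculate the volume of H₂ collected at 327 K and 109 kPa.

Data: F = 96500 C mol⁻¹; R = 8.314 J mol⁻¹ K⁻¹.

24.9 L

Q = I·t = 16.20 A × 11880 s = 192500 C.
n(e⁻) = Q/F = 192500 / 96500 = 1.994 mol.
2 electrons are transferred per H₂ molecule, so n(H₂) = 1.994 / 2 = 0.9972 mol.
V = nRT/P = (0.9972 × 8.314 × 327) / (109 × 10³ Pa) = 0.0249 m³ = 24.9 L.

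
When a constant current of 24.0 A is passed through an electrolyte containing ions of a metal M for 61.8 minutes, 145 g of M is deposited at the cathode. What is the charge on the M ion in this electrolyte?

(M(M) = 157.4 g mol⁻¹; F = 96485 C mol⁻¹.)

+1

Q = I·t = 24.00 A × 3708.0 s = 88990 C, so n(e⁻) = 88990/96485 = 0.9223 mol.
n(M) deposited = 145 / 157.4 = 0.9212 mol.
Electrons per atom = n(e⁻)/n(M) = 0.9223 / 0.9212 = 1.00 ≈ 1, so the ion is M⁺.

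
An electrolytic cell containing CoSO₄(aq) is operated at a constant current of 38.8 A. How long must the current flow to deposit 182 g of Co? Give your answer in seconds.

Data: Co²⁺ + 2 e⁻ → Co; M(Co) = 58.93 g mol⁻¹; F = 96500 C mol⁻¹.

n(Co) = m/M = 182 / 58.93 = 3.088 mol.
Each Co atom requires 2 electrons, so n(e⁻) = 2 × 3.088 = 6.177 mol.
Q = n(e⁻)·F = 6.177 × 96500 = 596100 C.
t = Q/I = 596100 / 38.80 A = 15360 s.

15400 s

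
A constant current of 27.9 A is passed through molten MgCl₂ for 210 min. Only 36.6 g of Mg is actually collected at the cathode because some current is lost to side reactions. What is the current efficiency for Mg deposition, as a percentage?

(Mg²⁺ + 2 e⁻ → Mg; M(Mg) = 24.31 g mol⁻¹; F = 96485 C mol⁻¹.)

Q = I·t = 27.90 × 12600 = 351500 C; n(e⁻) = 351500/96485 = 3.643 mol.
Theoretical n(Mg) = n(e⁻)/2 = 1.822 mol, i.e. m_theo = 1.822 × 24.31 = 44.29 g.
Efficiency = m_actual / m_theo = 36.6 / 44.29 = 82.6 %.

82.6 %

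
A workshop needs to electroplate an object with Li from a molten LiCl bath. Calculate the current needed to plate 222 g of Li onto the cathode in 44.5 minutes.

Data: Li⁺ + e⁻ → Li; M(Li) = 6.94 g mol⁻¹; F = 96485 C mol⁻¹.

1160 A

n(Li) = 222 / 6.94 = 31.99 mol.
n(e⁻) = 1 × 31.99 = 31.99 mol.
Q = n(e⁻)·F = 31.99 × 96485 = 3086000 C.
I = Q/t = 3086000 / 2670.0 s = 1160 A.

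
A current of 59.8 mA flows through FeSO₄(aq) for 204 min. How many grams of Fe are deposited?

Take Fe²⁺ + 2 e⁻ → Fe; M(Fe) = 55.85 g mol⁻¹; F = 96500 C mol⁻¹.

Q = I·t = 0.05980 A × 12240 s = 732.0 C.
n(e⁻) = Q/F = 732.0 / 96500 = 0.007585 mol.
Fe²⁺ + 2 e⁻ → Fe, so n(Fe) = n(e⁻)/2 = 0.003792 mol.
m = n·M = 0.003792 × 55.85 = 0.212 g.

0.212 g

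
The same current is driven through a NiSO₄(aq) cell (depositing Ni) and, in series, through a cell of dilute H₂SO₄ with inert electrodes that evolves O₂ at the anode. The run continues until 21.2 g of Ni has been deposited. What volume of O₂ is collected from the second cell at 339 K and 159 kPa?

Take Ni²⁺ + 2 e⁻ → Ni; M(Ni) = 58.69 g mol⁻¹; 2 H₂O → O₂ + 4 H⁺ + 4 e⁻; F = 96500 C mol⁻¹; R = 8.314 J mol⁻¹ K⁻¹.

n(Ni) = 21.2 / 58.69 = 0.3612 mol, so n(e⁻) = 2 × 0.3612 = 0.7224 mol.
The cells are in series, so the same 0.7224 mol of electrons passes through the second cell.
2 H₂O → O₂ + 4 H⁺ + 4 e⁻ — 4 mol e⁻ per mol O₂, so n(O₂) = 0.7224/4 = 0.1806 mol.
V = nRT/P = (0.1806 × 8.314 × 339) / (159 × 10³) = 0.00320 m³ = 3.20 L.

3.20 L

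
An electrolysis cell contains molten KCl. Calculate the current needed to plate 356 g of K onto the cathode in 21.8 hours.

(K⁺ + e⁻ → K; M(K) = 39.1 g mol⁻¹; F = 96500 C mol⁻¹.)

n(K) = 356 / 39.1 = 9.105 mol.
n(e⁻) = 1 × 9.105 = 9.105 mol.
Q = n(e⁻)·F = 9.105 × 96500 = 878600 C.
I = Q/t = 878600 / 78480 s = 11.2 A.

11.2 A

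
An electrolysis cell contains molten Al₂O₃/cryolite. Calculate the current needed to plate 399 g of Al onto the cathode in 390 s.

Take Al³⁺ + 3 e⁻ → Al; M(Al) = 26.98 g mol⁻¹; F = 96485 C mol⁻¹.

11000 A

n(Al) = 399 / 26.98 = 14.79 mol.
n(e⁻) = 3 × 14.79 = 44.37 mol.
Q = n(e⁻)·F = 44.37 × 96485 = 4281000 C.
I = Q/t = 4281000 / 390.00 s = 11000 A.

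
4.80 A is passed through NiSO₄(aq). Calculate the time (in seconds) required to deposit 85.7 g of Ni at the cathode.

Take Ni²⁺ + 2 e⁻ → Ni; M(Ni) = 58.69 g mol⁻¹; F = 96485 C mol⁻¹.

n(Ni) = m/M = 85.7 / 58.69 = 1.460 mol.
Each Ni atom requires 2 electrons, so n(e⁻) = 2 × 1.460 = 2.920 mol.
Q = n(e⁻)·F = 2.920 × 96485 = 281800 C.
t = Q/I = 281800 / 4.800 A = 58700 s.

58700 s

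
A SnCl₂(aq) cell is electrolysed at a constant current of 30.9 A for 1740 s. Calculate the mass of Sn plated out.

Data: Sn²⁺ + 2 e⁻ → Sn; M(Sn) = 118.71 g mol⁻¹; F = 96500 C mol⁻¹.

33.1 g

Q = I·t = 30.90 A × 1740.0 s = 53770 C.
n(e⁻) = Q/F = 53770 / 96500 = 0.5572 mol.
Sn²⁺ + 2 e⁻ → Sn, so n(Sn) = n(e⁻)/2 = 0.2786 mol.
m = n·M = 0.2786 × 118.71 = 33.1 g.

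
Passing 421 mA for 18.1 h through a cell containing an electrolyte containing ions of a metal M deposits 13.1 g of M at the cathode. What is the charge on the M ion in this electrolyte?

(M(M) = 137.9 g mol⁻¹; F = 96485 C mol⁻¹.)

+3

Q = I·t = 0.4210 A × 65160 s = 27430 C, so n(e⁻) = 27430/96485 = 0.2843 mol.
n(M) deposited = 13.1 / 137.9 = 0.09500 mol.
Electrons per atom = n(e⁻)/n(M) = 0.2843 / 0.09500 = 2.99 ≈ 3, so the ion is M³⁺.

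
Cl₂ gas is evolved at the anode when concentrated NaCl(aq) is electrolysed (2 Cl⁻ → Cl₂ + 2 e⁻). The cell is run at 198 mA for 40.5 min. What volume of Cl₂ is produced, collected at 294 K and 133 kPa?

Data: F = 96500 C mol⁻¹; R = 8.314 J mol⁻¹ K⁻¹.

Q = I·t = 0.1980 A × 2430.0 s = 481.1 C.
n(e⁻) = Q/F = 481.1 / 96500 = 0.004986 mol.
2 electrons are transferred per Cl₂ molecule, so n(Cl₂) = 0.004986 / 2 = 0.002493 mol.
V = nRT/P = (0.002493 × 8.314 × 294) / (133 × 10³ Pa) = 4.58 × 10⁻⁵ m³ = 0.0458 L.

0.0458 L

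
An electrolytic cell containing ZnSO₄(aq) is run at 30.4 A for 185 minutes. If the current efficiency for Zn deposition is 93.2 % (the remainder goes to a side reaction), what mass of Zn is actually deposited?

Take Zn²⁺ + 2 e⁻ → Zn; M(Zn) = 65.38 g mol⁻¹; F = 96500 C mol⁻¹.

107 g

Q = I·t = 30.40 × 11100 = 337400 C.
n(e⁻) = 337400/96500 = 3.497 mol; theoretically n(Zn) = 3.497/2 = 1.748 mol, m_theo = 114.3 g.
At 93.2 % efficiency, m_actual = 0.932 × 114.3 = 107 g.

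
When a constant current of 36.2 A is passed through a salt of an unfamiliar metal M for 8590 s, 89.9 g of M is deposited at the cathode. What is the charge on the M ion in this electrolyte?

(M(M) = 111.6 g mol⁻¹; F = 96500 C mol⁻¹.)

Q = I·t = 36.20 A × 8590.0 s = 311000 C, so n(e⁻) = 311000/96500 = 3.222 mol.
n(M) deposited = 89.9 / 111.6 = 0.8056 mol.
Electrons per atom = n(e⁻)/n(M) = 3.222 / 0.8056 = 4.00 ≈ 4, so the ion is M⁴⁺.

+4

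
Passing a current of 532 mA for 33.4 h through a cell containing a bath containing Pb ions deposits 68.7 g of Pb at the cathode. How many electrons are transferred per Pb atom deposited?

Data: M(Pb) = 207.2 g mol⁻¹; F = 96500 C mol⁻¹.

2

Q = I·t = 0.5320 A × 120240 s = 63970 C, so n(e⁻) = 63970/96500 = 0.6629 mol.
n(Pb) deposited = 68.7 / 207.2 = 0.3316 mol.
Electrons per atom = n(e⁻)/n(Pb) = 0.6629 / 0.3316 = 2.00 ≈ 2, so the ion is Pb²⁺.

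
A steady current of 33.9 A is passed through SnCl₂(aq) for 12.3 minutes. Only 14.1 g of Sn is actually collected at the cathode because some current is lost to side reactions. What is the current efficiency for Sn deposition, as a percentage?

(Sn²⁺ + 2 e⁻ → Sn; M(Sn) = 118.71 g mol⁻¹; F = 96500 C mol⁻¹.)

Q = I·t = 33.90 × 738.00 = 25020 C; n(e⁻) = 25020/96500 = 0.2593 mol.
Theoretical n(Sn) = n(e⁻)/2 = 0.1296 mol, i.e. m_theo = 0.1296 × 118.71 = 15.39 g.
Efficiency = m_actual / m_theo = 14.1 / 15.39 = 91.6 %.

91.6 %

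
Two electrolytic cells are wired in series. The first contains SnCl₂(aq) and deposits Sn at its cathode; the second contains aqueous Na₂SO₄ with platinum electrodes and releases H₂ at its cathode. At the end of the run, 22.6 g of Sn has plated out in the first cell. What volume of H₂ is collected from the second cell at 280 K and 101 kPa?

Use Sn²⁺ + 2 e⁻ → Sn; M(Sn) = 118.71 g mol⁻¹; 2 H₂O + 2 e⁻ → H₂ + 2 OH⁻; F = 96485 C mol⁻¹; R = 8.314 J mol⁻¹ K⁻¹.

4.39 L

n(Sn) = 22.6 / 118.71 = 0.1904 mol, so n(e⁻) = 2 × 0.1904 = 0.3808 mol.
The cells are in series, so the same 0.3808 mol of electrons passes through the second cell.
2 H₂O + 2 e⁻ → H₂ + 2 OH⁻ — 2 mol e⁻ per mol H₂, so n(H₂) = 0.3808/2 = 0.1904 mol.
V = nRT/P = (0.1904 × 8.314 × 280) / (101 × 10³) = 0.00439 m³ = 4.39 L.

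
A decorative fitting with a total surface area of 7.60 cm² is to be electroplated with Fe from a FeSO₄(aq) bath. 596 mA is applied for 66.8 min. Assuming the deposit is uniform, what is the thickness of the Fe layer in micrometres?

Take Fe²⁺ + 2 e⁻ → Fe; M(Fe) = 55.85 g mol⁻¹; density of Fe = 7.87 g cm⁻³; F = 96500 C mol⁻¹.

116 μm

Q = I·t = 0.5960 × 4008.0 = 2389 C; n(e⁻) = 0.02475 mol.
n(Fe) = n(e⁻)/2 = 0.01238 mol, so m = 0.01238 × 55.85 = 0.6913 g.
Volume = m/ρ = 0.6913 / 7.87 = 0.08783 cm³.
Thickness = V/A = 0.08783 / 7.60 = 0.0116 cm = 116 μm.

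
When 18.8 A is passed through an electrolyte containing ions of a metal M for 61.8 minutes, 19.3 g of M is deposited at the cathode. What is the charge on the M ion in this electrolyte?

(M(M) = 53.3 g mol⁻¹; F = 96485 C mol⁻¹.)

Q = I·t = 18.80 A × 3708.0 s = 69710 C, so n(e⁻) = 69710/96485 = 0.7225 mol.
n(M) deposited = 19.3 / 53.3 = 0.3621 mol.
Electrons per atom = n(e⁻)/n(M) = 0.7225 / 0.3621 = 2.00 ≈ 2, so the ion is M²⁺.

+2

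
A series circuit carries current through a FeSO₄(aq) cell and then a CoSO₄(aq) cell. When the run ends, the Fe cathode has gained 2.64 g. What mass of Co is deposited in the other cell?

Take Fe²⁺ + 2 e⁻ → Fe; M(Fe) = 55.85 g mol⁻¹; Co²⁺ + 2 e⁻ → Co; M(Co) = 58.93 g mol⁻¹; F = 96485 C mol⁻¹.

2.79 g

n(Fe) = 2.64 / 55.85 = 0.04727 mol.
Since Fe²⁺ + 2 e⁻ → Fe, n(e⁻) passed = 2 × 0.04727 = 0.09454 mol.
Cells in series carry the same charge, so the same 0.09454 mol of electrons passes through cell 2.
Co²⁺ + 2 e⁻ → Co, so n(Co) = 0.09454 / 2 = 0.04727 mol.
m(Co) = 0.04727 × 58.93 = 2.79 g.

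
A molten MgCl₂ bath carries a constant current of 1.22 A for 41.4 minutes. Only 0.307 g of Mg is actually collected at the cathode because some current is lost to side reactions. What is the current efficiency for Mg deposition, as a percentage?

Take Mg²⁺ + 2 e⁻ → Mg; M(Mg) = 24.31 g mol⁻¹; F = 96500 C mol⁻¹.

Q = I·t = 1.220 × 2484.0 = 3030 C; n(e⁻) = 3030/96500 = 0.03140 mol.
Theoretical n(Mg) = n(e⁻)/2 = 0.01570 mol, i.e. m_theo = 0.01570 × 24.31 = 0.3817 g.
Efficiency = m_actual / m_theo = 0.307 / 0.3817 = 80.4 %.

80.4 %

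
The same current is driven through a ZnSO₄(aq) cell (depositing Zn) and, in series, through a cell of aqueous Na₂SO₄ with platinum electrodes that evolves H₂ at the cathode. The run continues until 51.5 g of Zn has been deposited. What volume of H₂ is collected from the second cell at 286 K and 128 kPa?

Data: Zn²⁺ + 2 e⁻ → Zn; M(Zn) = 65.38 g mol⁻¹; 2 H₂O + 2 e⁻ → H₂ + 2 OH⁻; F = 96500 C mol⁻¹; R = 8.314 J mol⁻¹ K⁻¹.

n(Zn) = 51.5 / 65.38 = 0.7877 mol, so n(e⁻) = 2 × 0.7877 = 1.575 mol.
The cells are in series, so the same 1.575 mol of electrons passes through the second cell.
2 H₂O + 2 e⁻ → H₂ + 2 OH⁻ — 2 mol e⁻ per mol H₂, so n(H₂) = 1.575/2 = 0.7877 mol.
V = nRT/P = (0.7877 × 8.314 × 286) / (128 × 10³) = 0.0146 m³ = 14.6 L.

14.6 L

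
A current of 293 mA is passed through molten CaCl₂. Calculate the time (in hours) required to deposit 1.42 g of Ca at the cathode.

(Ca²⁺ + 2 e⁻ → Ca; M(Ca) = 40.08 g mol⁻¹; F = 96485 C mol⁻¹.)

6.48 h

n(Ca) = m/M = 1.42 / 40.08 = 0.03543 mol.
Each Ca atom requires 2 electrons, so n(e⁻) = 2 × 0.03543 = 0.07086 mol.
Q = n(e⁻)·F = 0.07086 × 96485 = 6837 C.
t = Q/I = 6837 / 0.2930 A = 23330 s = 6.48 h.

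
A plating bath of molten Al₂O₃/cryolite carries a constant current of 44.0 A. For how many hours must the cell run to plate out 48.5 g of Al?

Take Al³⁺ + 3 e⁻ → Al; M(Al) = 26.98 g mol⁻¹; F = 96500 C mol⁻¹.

n(Al) = m/M = 48.5 / 26.98 = 1.798 mol.
Each Al atom requires 3 electrons, so n(e⁻) = 3 × 1.798 = 5.393 mol.
Q = n(e⁻)·F = 5.393 × 96500 = 520400 C.
t = Q/I = 520400 / 44.00 A = 11830 s = 3.29 h.

3.29 h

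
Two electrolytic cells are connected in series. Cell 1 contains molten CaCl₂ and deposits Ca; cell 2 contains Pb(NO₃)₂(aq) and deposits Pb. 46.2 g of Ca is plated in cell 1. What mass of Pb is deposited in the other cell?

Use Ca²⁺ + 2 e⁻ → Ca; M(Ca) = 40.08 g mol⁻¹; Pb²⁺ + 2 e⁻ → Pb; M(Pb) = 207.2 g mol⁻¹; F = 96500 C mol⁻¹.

239 g

n(Ca) = 46.2 / 40.08 = 1.153 mol.
Since Ca²⁺ + 2 e⁻ → Ca, n(e⁻) passed = 2 × 1.153 = 2.305 mol.
Cells in series carry the same charge, so the same 2.305 mol of electrons passes through cell 2.
Pb²⁺ + 2 e⁻ → Pb, so n(Pb) = 2.305 / 2 = 1.153 mol.
m(Pb) = 1.153 × 207.2 = 239 g.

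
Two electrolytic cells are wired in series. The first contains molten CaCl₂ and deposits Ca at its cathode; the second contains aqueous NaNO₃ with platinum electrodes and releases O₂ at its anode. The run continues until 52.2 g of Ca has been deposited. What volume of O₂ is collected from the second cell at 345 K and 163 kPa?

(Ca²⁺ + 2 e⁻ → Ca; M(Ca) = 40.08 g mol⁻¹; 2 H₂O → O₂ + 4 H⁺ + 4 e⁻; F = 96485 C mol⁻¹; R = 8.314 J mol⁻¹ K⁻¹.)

11.5 L

n(Ca) = 52.2 / 40.08 = 1.302 mol, so n(e⁻) = 2 × 1.302 = 2.605 mol.
The cells are in series, so the same 2.605 mol of electrons passes through the second cell.
2 H₂O → O₂ + 4 H⁺ + 4 e⁻ — 4 mol e⁻ per mol O₂, so n(O₂) = 2.605/4 = 0.6512 mol.
V = nRT/P = (0.6512 × 8.314 × 345) / (163 × 10³) = 0.0115 m³ = 11.5 L.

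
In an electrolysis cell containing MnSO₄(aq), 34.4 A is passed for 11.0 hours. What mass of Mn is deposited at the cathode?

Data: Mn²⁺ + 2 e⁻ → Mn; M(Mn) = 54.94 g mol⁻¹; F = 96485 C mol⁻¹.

Q = I·t = 34.40 A × 39600 s = 1362000 C.
n(e⁻) = Q/F = 1362000 / 96485 = 14.12 mol.
Mn²⁺ + 2 e⁻ → Mn, so n(Mn) = n(e⁻)/2 = 7.059 mol.
m = n·M = 7.059 × 54.94 = 388 g.

388 g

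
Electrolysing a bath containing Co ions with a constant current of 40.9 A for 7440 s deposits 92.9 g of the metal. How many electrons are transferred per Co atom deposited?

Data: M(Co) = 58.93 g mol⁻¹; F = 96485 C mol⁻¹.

2

Q = I·t = 40.90 A × 7440.0 s = 304300 C, so n(e⁻) = 304300/96485 = 3.154 mol.
n(Co) deposited = 92.9 / 58.93 = 1.576 mol.
Electrons per atom = n(e⁻)/n(Co) = 3.154 / 1.576 = 2.00 ≈ 2, so the ion is Co²⁺.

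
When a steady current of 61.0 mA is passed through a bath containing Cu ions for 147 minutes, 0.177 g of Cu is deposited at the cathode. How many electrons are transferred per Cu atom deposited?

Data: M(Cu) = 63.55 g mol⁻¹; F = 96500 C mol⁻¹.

Q = I·t = 0.06100 A × 8820.0 s = 538.0 C, so n(e⁻) = 538.0/96500 = 0.005575 mol.
n(Cu) deposited = 0.177 / 63.55 = 0.002785 mol.
Electrons per atom = n(e⁻)/n(Cu) = 0.005575 / 0.002785 = 2.00 ≈ 2, so the ion is Cu²⁺.

2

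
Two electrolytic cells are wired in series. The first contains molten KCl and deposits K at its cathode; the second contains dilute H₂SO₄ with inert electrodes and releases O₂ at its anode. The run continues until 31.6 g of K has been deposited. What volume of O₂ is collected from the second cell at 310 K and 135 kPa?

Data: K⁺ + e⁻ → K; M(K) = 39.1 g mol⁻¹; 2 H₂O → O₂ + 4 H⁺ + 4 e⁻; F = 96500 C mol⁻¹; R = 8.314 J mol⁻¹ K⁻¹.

n(K) = 31.6 / 39.1 = 0.8082 mol, so n(e⁻) = 1 × 0.8082 = 0.8082 mol.
The cells are in series, so the same 0.8082 mol of electrons passes through the second cell.
2 H₂O → O₂ + 4 H⁺ + 4 e⁻ — 4 mol e⁻ per mol O₂, so n(O₂) = 0.8082/4 = 0.2020 mol.
V = nRT/P = (0.2020 × 8.314 × 310) / (135 × 10³) = 0.00386 m³ = 3.86 L.

3.86 L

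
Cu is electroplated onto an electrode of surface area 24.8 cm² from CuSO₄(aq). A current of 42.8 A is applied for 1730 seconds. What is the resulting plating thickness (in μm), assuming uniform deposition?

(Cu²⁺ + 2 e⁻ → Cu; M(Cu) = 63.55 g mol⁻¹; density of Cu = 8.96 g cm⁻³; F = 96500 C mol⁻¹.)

1100 μm

Q = I·t = 42.80 × 1730.0 = 74040 C; n(e⁻) = 0.7673 mol.
n(Cu) = n(e⁻)/2 = 0.3836 mol, so m = 0.3836 × 63.55 = 24.38 g.
Volume = m/ρ = 24.38 / 8.96 = 2.721 cm³.
Thickness = V/A = 2.721 / 24.8 = 0.110 cm = 1100 μm.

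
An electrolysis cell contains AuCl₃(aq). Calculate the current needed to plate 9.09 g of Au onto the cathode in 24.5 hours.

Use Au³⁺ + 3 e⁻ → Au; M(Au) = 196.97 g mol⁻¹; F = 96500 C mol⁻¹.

0.151 A

n(Au) = 9.09 / 196.97 = 0.04615 mol.
n(e⁻) = 3 × 0.04615 = 0.1384 mol.
Q = n(e⁻)·F = 0.1384 × 96500 = 13360 C.
I = Q/t = 13360 / 88200 s = 0.151 A.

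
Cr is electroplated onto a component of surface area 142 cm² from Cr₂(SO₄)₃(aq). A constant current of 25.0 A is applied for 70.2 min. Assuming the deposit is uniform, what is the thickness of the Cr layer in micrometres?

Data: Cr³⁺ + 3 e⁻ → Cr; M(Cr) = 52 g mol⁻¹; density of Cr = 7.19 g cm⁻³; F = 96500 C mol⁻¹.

Q = I·t = 25.00 × 4212.0 = 105300 C; n(e⁻) = 1.091 mol.
n(Cr) = n(e⁻)/3 = 0.3637 mol, so m = 0.3637 × 52 = 18.91 g.
Volume = m/ρ = 18.91 / 7.19 = 2.631 cm³.
Thickness = V/A = 2.631 / 142 = 0.0185 cm = 185 μm.

185 μm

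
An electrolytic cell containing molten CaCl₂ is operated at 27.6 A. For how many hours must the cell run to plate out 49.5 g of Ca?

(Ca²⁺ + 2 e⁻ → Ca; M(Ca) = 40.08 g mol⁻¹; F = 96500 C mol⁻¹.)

2.40 h

n(Ca) = m/M = 49.5 / 40.08 = 1.235 mol.
Each Ca atom requires 2 electrons, so n(e⁻) = 2 × 1.235 = 2.470 mol.
Q = n(e⁻)·F = 2.470 × 96500 = 238400 C.
t = Q/I = 238400 / 27.60 A = 8636 s = 2.40 h.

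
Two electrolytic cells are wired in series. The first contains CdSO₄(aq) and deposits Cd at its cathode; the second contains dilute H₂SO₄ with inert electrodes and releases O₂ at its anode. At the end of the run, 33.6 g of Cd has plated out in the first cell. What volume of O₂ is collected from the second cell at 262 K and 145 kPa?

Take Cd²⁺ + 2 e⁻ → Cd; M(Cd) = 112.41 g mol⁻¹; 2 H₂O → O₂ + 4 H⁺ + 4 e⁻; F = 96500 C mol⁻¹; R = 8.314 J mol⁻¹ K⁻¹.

n(Cd) = 33.6 / 112.41 = 0.2989 mol, so n(e⁻) = 2 × 0.2989 = 0.5978 mol.
The cells are in series, so the same 0.5978 mol of electrons passes through the second cell.
2 H₂O → O₂ + 4 H⁺ + 4 e⁻ — 4 mol e⁻ per mol O₂, so n(O₂) = 0.5978/4 = 0.1495 mol.
V = nRT/P = (0.1495 × 8.314 × 262) / (145 × 10³) = 0.00225 m³ = 2.25 L.

2.25 L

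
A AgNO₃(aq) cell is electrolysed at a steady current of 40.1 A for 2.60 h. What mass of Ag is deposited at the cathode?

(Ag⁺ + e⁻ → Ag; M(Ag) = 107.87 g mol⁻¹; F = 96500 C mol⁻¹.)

Q = I·t = 40.10 A × 9360.0 s = 375300 C.
n(e⁻) = Q/F = 375300 / 96500 = 3.889 mol.
Ag⁺ + e⁻ → Ag, so n(Ag) = n(e⁻)/1 = 3.889 mol.
m = n·M = 3.889 × 107.87 = 420 g.

420 g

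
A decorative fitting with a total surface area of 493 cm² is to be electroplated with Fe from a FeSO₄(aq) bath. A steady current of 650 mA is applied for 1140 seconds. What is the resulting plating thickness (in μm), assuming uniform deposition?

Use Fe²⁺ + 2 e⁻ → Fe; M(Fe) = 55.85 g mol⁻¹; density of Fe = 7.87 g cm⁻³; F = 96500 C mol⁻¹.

Q = I·t = 0.6500 × 1140.0 = 741.0 C; n(e⁻) = 0.007679 mol.
n(Fe) = n(e⁻)/2 = 0.003839 mol, so m = 0.003839 × 55.85 = 0.2144 g.
Volume = m/ρ = 0.2144 / 7.87 = 0.02725 cm³.
Thickness = V/A = 0.02725 / 493 = 5.53 × 10⁻⁵ cm = 0.553 μm.

0.553 μm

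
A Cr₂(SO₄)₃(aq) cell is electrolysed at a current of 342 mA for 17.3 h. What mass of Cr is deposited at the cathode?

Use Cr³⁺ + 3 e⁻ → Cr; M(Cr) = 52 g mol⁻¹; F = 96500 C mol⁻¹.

Q = I·t = 0.3420 A × 62280 s = 21300 C.
n(e⁻) = Q/F = 21300 / 96500 = 0.2207 mol.
Cr³⁺ + 3 e⁻ → Cr, so n(Cr) = n(e⁻)/3 = 0.07357 mol.
m = n·M = 0.07357 × 52 = 3.83 g.

3.83 g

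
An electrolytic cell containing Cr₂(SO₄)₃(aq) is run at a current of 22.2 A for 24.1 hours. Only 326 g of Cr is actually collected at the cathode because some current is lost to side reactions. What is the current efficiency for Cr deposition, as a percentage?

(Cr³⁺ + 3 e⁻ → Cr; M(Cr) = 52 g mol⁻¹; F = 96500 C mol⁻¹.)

94.2 %

Q = I·t = 22.20 × 86760 = 1926000 C; n(e⁻) = 1926000/96500 = 19.96 mol.
Theoretical n(Cr) = n(e⁻)/3 = 6.653 mol, i.e. m_theo = 6.653 × 52 = 346.0 g.
Efficiency = m_actual / m_theo = 326 / 346.0 = 94.2 %.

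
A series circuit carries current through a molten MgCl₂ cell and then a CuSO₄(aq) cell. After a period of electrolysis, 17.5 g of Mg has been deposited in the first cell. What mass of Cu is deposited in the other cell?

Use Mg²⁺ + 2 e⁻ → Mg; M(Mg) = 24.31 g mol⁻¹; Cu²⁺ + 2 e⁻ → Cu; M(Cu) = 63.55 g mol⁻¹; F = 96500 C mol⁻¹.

n(Mg) = 17.5 / 24.31 = 0.7199 mol.
Since Mg²⁺ + 2 e⁻ → Mg, n(e⁻) passed = 2 × 0.7199 = 1.440 mol.
Cells in series carry the same charge, so the same 1.440 mol of electrons passes through cell 2.
Cu²⁺ + 2 e⁻ → Cu, so n(Cu) = 1.440 / 2 = 0.7199 mol.
m(Cu) = 0.7199 × 63.55 = 45.7 g.

45.7 g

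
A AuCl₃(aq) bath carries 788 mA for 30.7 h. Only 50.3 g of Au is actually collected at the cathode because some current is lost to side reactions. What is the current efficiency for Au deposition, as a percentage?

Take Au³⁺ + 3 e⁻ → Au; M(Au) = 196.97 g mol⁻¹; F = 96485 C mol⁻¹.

84.9 %

Q = I·t = 0.7880 × 110520 = 87090 C; n(e⁻) = 87090/96485 = 0.9026 mol.
Theoretical n(Au) = n(e⁻)/3 = 0.3009 mol, i.e. m_theo = 0.3009 × 196.97 = 59.26 g.
Efficiency = m_actual / m_theo = 50.3 / 59.26 = 84.9 %.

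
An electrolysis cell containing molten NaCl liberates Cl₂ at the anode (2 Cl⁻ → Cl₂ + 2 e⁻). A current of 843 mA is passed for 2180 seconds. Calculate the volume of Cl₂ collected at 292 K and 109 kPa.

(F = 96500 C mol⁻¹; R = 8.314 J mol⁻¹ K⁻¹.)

0.212 L

Q = I·t = 0.8430 A × 2180.0 s = 1838 C.
n(e⁻) = Q/F = 1838 / 96500 = 0.01904 mol.
2 electrons are transferred per Cl₂ molecule, so n(Cl₂) = 0.01904 / 2 = 0.009522 mol.
V = nRT/P = (0.009522 × 8.314 × 292) / (109 × 10³ Pa) = 2.12 × 10⁻⁴ m³ = 0.212 L.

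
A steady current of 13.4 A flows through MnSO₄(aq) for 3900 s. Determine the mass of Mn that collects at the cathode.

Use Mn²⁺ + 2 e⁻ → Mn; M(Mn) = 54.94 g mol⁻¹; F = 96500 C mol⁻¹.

Q = I·t = 13.40 A × 3900.0 s = 52260 C.
n(e⁻) = Q/F = 52260 / 96500 = 0.5416 mol.
Mn²⁺ + 2 e⁻ → Mn, so n(Mn) = n(e⁻)/2 = 0.2708 mol.
m = n·M = 0.2708 × 54.94 = 14.9 g.

14.9 g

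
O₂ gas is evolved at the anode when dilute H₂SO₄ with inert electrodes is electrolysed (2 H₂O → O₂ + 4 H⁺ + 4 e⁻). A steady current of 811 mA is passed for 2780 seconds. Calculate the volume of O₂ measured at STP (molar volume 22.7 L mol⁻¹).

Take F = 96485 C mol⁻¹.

0.133 L

Q = I·t = 0.8110 A × 2780.0 s = 2255 C.
n(e⁻) = Q/F = 2255 / 96485 = 0.02337 mol.
4 electrons are transferred per O₂ molecule, so n(O₂) = 0.02337 / 4 = 0.005842 mol.
V = n × V_m = 0.005842 × 22.7 = 0.133 L.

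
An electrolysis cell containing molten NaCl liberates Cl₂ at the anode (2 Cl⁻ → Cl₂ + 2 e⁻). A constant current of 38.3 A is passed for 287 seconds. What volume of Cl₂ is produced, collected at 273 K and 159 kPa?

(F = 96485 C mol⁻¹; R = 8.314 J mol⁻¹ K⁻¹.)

0.813 L

Q = I·t = 38.30 A × 287.00 s = 10990 C.
n(e⁻) = Q/F = 10990 / 96485 = 0.1139 mol.
2 electrons are transferred per Cl₂ molecule, so n(Cl₂) = 0.1139 / 2 = 0.05696 mol.
V = nRT/P = (0.05696 × 8.314 × 273) / (159 × 10³ Pa) = 8.13 × 10⁻⁴ m³ = 0.813 L.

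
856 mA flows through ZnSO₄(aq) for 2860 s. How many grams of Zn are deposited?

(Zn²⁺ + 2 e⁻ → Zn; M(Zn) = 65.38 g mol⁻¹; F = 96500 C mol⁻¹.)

0.829 g

Q = I·t = 0.8560 A × 2860.0 s = 2448 C.
n(e⁻) = Q/F = 2448 / 96500 = 0.02537 mol.
Zn²⁺ + 2 e⁻ → Zn, so n(Zn) = n(e⁻)/2 = 0.01268 mol.
m = n·M = 0.01268 × 65.38 = 0.829 g.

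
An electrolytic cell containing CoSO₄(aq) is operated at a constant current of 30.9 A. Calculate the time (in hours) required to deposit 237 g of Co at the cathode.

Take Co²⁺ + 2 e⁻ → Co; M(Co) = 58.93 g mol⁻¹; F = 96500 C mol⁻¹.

6.98 h

n(Co) = m/M = 237 / 58.93 = 4.022 mol.
Each Co atom requires 2 electrons, so n(e⁻) = 2 × 4.022 = 8.043 mol.
Q = n(e⁻)·F = 8.043 × 96500 = 776200 C.
t = Q/I = 776200 / 30.90 A = 25120 s = 6.98 h.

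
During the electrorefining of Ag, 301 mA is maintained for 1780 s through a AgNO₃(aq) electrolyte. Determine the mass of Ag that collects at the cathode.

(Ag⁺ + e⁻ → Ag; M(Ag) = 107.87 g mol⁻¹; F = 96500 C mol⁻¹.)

0.599 g

Q = I·t = 0.3010 A × 1780.0 s = 535.8 C.
n(e⁻) = Q/F = 535.8 / 96500 = 0.005552 mol.
Ag⁺ + e⁻ → Ag, so n(Ag) = n(e⁻)/1 = 0.005552 mol.
m = n·M = 0.005552 × 107.87 = 0.599 g.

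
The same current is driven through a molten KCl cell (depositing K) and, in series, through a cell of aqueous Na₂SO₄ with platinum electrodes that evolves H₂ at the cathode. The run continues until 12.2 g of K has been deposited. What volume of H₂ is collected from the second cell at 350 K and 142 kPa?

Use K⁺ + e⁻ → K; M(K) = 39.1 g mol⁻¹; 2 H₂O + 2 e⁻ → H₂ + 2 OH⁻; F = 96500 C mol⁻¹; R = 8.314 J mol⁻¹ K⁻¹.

3.20 L

n(K) = 12.2 / 39.1 = 0.3120 mol, so n(e⁻) = 1 × 0.3120 = 0.3120 mol.
The cells are in series, so the same 0.3120 mol of electrons passes through the second cell.
2 H₂O + 2 e⁻ → H₂ + 2 OH⁻ — 2 mol e⁻ per mol H₂, so n(H₂) = 0.3120/2 = 0.1560 mol.
V = nRT/P = (0.1560 × 8.314 × 350) / (142 × 10³) = 0.00320 m³ = 3.20 L.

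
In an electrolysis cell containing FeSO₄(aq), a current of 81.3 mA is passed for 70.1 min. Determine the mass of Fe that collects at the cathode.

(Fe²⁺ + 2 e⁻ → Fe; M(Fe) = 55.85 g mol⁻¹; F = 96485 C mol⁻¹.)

0.0990 g

Q = I·t = 0.08130 A × 4206.0 s = 341.9 C.
n(e⁻) = Q/F = 341.9 / 96485 = 0.003544 mol.
Fe²⁺ + 2 e⁻ → Fe, so n(Fe) = n(e⁻)/2 = 0.001772 mol.
m = n·M = 0.001772 × 55.85 = 0.0990 g.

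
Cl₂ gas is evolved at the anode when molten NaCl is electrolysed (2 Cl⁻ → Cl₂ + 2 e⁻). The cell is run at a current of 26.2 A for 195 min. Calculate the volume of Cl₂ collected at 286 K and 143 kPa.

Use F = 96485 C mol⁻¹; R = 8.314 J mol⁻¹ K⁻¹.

Q = I·t = 26.20 A × 11700 s = 306500 C.
n(e⁻) = Q/F = 306500 / 96485 = 3.177 mol.
2 electrons are transferred per Cl₂ molecule, so n(Cl₂) = 3.177 / 2 = 1.589 mol.
V = nRT/P = (1.589 × 8.314 × 286) / (143 × 10³ Pa) = 0.0264 m³ = 26.4 L.

26.4 L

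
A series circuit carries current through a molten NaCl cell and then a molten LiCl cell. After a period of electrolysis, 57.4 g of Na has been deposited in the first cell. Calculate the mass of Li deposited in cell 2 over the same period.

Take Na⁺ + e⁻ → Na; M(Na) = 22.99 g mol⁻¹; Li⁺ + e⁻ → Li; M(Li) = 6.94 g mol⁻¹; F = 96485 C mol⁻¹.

17.3 g

n(Na) = 57.4 / 22.99 = 2.497 mol.
Since Na⁺ + e⁻ → Na, n(e⁻) passed = 1 × 2.497 = 2.497 mol.
Cells in series carry the same charge, so the same 2.497 mol of electrons passes through cell 2.
Li⁺ + e⁻ → Li, so n(Li) = 2.497 / 1 = 2.497 mol.
m(Li) = 2.497 × 6.94 = 17.3 g.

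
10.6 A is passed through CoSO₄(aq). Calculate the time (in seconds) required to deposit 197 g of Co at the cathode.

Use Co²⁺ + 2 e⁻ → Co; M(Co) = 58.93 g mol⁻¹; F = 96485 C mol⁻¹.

60900 s

n(Co) = m/M = 197 / 58.93 = 3.343 mol.
Each Co atom requires 2 electrons, so n(e⁻) = 2 × 3.343 = 6.686 mol.
Q = n(e⁻)·F = 6.686 × 96485 = 645100 C.
t = Q/I = 645100 / 10.60 A = 60860 s.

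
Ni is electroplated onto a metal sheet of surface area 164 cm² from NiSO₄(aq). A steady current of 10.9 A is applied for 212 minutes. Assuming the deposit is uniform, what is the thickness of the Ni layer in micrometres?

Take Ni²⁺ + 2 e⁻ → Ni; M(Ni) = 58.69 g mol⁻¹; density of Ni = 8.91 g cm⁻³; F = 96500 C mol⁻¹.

Q = I·t = 10.90 × 12720 = 138600 C; n(e⁻) = 1.437 mol.
n(Ni) = n(e⁻)/2 = 0.7184 mol, so m = 0.7184 × 58.69 = 42.16 g.
Volume = m/ρ = 42.16 / 8.91 = 4.732 cm³.
Thickness = V/A = 4.732 / 164 = 0.0289 cm = 289 μm.

289 μm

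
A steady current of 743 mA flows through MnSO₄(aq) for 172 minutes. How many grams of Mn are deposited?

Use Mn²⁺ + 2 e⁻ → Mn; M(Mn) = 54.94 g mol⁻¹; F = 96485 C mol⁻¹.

Q = I·t = 0.7430 A × 10320 s = 7668 C.
n(e⁻) = Q/F = 7668 / 96485 = 0.07947 mol.
Mn²⁺ + 2 e⁻ → Mn, so n(Mn) = n(e⁻)/2 = 0.03974 mol.
m = n·M = 0.03974 × 54.94 = 2.18 g.

2.18 g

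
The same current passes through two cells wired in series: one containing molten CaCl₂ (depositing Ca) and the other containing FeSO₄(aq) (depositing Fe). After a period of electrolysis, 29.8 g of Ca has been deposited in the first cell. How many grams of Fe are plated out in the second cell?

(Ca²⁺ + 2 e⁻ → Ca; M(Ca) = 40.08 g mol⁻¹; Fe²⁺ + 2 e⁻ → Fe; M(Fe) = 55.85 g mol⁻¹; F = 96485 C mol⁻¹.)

n(Ca) = 29.8 / 40.08 = 0.7435 mol.
Since Ca²⁺ + 2 e⁻ → Ca, n(e⁻) passed = 2 × 0.7435 = 1.487 mol.
Cells in series carry the same charge, so the same 1.487 mol of electrons passes through cell 2.
Fe²⁺ + 2 e⁻ → Fe, so n(Fe) = 1.487 / 2 = 0.7435 mol.
m(Fe) = 0.7435 × 55.85 = 41.5 g.

41.5 g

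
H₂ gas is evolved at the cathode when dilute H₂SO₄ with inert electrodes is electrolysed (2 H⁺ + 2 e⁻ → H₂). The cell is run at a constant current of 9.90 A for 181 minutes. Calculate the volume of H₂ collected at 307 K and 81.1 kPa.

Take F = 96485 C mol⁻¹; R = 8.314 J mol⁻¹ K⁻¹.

17.5 L

Q = I·t = 9.900 A × 10860 s = 107500 C.
n(e⁻) = Q/F = 107500 / 96485 = 1.114 mol.
2 electrons are transferred per H₂ molecule, so n(H₂) = 1.114 / 2 = 0.5572 mol.
V = nRT/P = (0.5572 × 8.314 × 307) / (81.1 × 10³ Pa) = 0.0175 m³ = 17.5 L.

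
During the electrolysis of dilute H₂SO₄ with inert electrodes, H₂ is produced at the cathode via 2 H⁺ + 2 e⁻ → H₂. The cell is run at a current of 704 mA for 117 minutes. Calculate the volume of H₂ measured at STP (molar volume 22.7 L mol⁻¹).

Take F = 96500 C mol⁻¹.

Q = I·t = 0.7040 A × 7020.0 s = 4942 C.
n(e⁻) = Q/F = 4942 / 96500 = 0.05121 mol.
2 electrons are transferred per H₂ molecule, so n(H₂) = 0.05121 / 2 = 0.02561 mol.
V = n × V_m = 0.02561 × 22.7 = 0.581 L.

0.581 L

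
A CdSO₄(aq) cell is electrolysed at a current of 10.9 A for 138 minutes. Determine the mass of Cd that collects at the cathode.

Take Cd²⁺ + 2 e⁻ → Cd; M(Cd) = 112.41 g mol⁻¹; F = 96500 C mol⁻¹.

52.6 g

Q = I·t = 10.90 A × 8280.0 s = 90250 C.
n(e⁻) = Q/F = 90250 / 96500 = 0.9353 mol.
Cd²⁺ + 2 e⁻ → Cd, so n(Cd) = n(e⁻)/2 = 0.4676 mol.
m = n·M = 0.4676 × 112.41 = 52.6 g.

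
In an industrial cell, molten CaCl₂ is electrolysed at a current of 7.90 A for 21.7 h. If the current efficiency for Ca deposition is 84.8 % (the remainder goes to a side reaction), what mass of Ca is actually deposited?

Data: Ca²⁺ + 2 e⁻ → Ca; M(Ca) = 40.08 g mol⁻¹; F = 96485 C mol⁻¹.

109 g

Q = I·t = 7.900 × 78120 = 617100 C.
n(e⁻) = 617100/96485 = 6.396 mol; theoretically n(Ca) = 6.396/2 = 3.198 mol, m_theo = 128.2 g.
At 84.8 % efficiency, m_actual = 0.848 × 128.2 = 109 g.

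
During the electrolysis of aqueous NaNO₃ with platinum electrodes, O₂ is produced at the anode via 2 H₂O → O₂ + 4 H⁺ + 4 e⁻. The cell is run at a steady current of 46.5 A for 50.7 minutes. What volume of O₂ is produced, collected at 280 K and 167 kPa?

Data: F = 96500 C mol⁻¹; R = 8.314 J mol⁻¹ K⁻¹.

Q = I·t = 46.50 A × 3042.0 s = 141500 C.
n(e⁻) = Q/F = 141500 / 96500 = 1.466 mol.
4 electrons are transferred per O₂ molecule, so n(O₂) = 1.466 / 4 = 0.3665 mol.
V = nRT/P = (0.3665 × 8.314 × 280) / (167 × 10³ Pa) = 0.00511 m³ = 5.11 L.

5.11 L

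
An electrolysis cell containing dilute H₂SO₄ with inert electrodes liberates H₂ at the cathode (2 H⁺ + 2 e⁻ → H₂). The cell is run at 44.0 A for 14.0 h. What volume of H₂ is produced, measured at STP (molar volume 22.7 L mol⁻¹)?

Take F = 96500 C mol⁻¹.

Q = I·t = 44.00 A × 50400 s = 2218000 C.
n(e⁻) = Q/F = 2218000 / 96500 = 22.98 mol.
2 electrons are transferred per H₂ molecule, so n(H₂) = 22.98 / 2 = 11.49 mol.
V = n × V_m = 11.49 × 22.7 = 261 L.

261 L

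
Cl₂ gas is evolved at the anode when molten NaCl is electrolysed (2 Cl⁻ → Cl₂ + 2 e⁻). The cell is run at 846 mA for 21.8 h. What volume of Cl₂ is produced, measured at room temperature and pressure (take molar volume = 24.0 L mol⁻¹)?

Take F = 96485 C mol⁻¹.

Q = I·t = 0.8460 A × 78480 s = 66390 C.
n(e⁻) = Q/F = 66390 / 96485 = 0.6881 mol.
2 electrons are transferred per Cl₂ molecule, so n(Cl₂) = 0.6881 / 2 = 0.3441 mol.
V = n × V_m = 0.3441 × 24.0 = 8.26 L.

8.26 L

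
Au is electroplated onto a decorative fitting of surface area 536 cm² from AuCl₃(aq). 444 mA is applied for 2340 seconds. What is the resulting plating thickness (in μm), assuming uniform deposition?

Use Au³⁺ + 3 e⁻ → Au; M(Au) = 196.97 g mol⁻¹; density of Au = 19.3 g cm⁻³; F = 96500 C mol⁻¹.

Q = I·t = 0.4440 × 2340.0 = 1039 C; n(e⁻) = 0.01077 mol.
n(Au) = n(e⁻)/3 = 0.003589 mol, so m = 0.003589 × 196.97 = 0.7069 g.
Volume = m/ρ = 0.7069 / 19.3 = 0.03663 cm³.
Thickness = V/A = 0.03663 / 536 = 6.83 × 10⁻⁵ cm = 0.683 μm.

0.683 μm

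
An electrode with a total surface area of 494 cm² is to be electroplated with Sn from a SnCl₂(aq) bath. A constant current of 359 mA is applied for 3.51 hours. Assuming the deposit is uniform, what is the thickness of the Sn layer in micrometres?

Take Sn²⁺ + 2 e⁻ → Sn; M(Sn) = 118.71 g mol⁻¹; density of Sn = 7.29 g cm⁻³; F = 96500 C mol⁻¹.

7.75 μm

Q = I·t = 0.3590 × 12636 = 4536 C; n(e⁻) = 0.04701 mol.
n(Sn) = n(e⁻)/2 = 0.02350 mol, so m = 0.02350 × 118.71 = 2.790 g.
Volume = m/ρ = 2.790 / 7.29 = 0.3827 cm³.
Thickness = V/A = 0.3827 / 494 = 7.75 × 10⁻⁴ cm = 7.75 μm.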